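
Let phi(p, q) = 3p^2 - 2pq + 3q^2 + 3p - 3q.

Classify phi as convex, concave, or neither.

phi is quadratic, so its Hessian is the constant matrix H = [[6, -2], [-2, 6]].
det(H) = 32, tr(H) = 12.
det(H) > 0 and tr(H) > 0, so H is positive definite everywhere: convex.

convex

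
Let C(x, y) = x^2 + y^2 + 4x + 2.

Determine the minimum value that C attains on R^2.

C(x,y) separates as P(x) + Q(y) + 2, so its minimum is min P + min Q + 2.
P'(x) = 2x + 4 vanishes at x ∈ {-2}; Q'(y) = 2y vanishes at y ∈ {0}.
Local minima of P (where P''>0): P(-2)=-4. Local minima of Q: Q(0)=0.
So the global minimum of C is P(-2) + Q(0) + 2 = -4 + 0 + 2 = -2, attained at (-2, 0).

-2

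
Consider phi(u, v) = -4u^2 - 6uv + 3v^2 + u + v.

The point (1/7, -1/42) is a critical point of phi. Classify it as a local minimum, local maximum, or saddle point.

saddle point

The Hessian of phi is constant: H = [[-8, -6], [-6, 6]].
det(H) = (-8)·6 − (-6)² = -84.
Since det(H) < 0, H is indefinite and the critical point is a saddle point.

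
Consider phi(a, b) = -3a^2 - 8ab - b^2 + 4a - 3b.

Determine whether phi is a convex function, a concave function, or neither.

phi is quadratic, so its Hessian is the constant matrix H = [[-6, -8], [-8, -2]].
det(H) = -52, tr(H) = -8.
det(H) < 0, so H is indefinite: neither convex nor concave.

neither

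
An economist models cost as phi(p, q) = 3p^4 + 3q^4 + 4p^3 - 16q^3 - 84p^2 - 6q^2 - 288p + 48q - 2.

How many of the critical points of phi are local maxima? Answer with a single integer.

1

phi separates as a function of p plus a function of q, so ∇phi=0 decouples.
∂phi/∂p = 12(p - 4)(p + 2)(p + 3) = 0 at p ∈ {-3, -2, 4}; ∂phi/∂q = 12(q - 4)(q - 1)(q + 1) = 0 at q ∈ {-1, 1, 4}.
The Hessian is diagonal: diag(phi_pp, phi_qq). Second derivatives: phi_pp(-3)=84, phi_pp(-2)=-72, phi_pp(4)=504; phi_qq(-1)=120, phi_qq(1)=-72, phi_qq(4)=180.
Local maxima occur where both diagonal entries negative: (-2, 1). Count: 1.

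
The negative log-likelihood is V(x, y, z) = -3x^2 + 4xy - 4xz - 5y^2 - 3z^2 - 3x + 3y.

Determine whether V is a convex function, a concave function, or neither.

V is quadratic, so its Hessian is the constant matrix H = [[-6, 4, -4], [4, -10, 0], [-4, 0, -6]].
Leading principal minors: -6, 44, -104.
Signs alternate −, +, − ⇒ H ≺ 0 ⇒ concave.

concave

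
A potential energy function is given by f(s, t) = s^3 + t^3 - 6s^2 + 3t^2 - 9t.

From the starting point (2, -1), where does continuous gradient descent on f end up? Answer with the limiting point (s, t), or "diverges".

(4, 1)

f is separable, so gradient descent decouples: s follows -∂f/∂s, t follows -∂f/∂t.
∂f/∂s = 3s(s - 4); at s=2 this is -12, so s increases.
∂f/∂t = 3(t - 1)(t + 3); at t=-1 this is -12, so t increases.
s converges to its nearest critical value 4 (a local min of the s-part); t converges to 1. The iterate converges to (4, 1).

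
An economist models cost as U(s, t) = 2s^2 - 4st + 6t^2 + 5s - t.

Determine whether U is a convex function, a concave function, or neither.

U is quadratic, so its Hessian is the constant matrix H = [[4, -4], [-4, 12]].
det(H) = 32, tr(H) = 16.
det(H) > 0 and tr(H) > 0, so H is positive definite everywhere: convex.

convex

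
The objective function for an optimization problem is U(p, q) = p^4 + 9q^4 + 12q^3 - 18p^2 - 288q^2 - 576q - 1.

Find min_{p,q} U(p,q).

U(p,q) separates as A(p) + B(q) − 1, so its minimum is min A + min B − 1.
A'(p) = 4p(p - 3)(p + 3) vanishes at p ∈ {-3, 0, 3}; B'(q) = 36(q - 4)(q + 1)(q + 4) vanishes at q ∈ {-4, -1, 4}.
Local minima of A (where A''>0): A(-3)=-81, A(3)=-81. Local minima of B: B(-4)=-768, B(4)=-3840.
So the global minimum of U is A(-3) + B(4) − 1 = -81 − 3840 − 1 = -3922, attained at (-3, 4).

-3922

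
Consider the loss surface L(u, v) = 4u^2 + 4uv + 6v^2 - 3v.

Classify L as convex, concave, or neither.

convex

L is quadratic, so its Hessian is the constant matrix H = [[8, 4], [4, 12]].
det(H) = 80, tr(H) = 20.
det(H) > 0 and tr(H) > 0, so H is positive definite everywhere: convex.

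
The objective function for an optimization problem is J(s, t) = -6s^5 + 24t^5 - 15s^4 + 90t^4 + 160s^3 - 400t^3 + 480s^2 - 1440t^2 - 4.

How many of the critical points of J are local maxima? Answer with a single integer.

J separates as a function of s plus a function of t, so ∇J=0 decouples.
∂J/∂s = -30s(s - 4)(s + 2)(s + 4) = 0 at s ∈ {-4, -2, 0, 4}; ∂J/∂t = 120t(t - 3)(t + 2)(t + 4) = 0 at t ∈ {-4, -2, 0, 3}.
The Hessian is diagonal: diag(J_ss, J_tt). Second derivatives: J_ss(-4)=1920, J_ss(-2)=-720, J_ss(0)=960, J_ss(4)=-5760; J_tt(-4)=-6720, J_tt(-2)=2400, J_tt(0)=-2880, J_tt(3)=12600.
Local maxima occur where both diagonal entries negative: (-2, -4), (-2, 0), (4, -4), (4, 0). Count: 4.

4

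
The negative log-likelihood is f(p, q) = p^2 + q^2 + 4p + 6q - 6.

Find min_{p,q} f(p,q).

f(p,q) separates as A(p) + B(q) − 6, so its minimum is min A + min B − 6.
A'(p) = 2p + 4 vanishes at p ∈ {-2}; B'(q) = 2q + 6 vanishes at q ∈ {-3}.
Local minima of A (where A''>0): A(-2)=-4. Local minima of B: B(-3)=-9.
So the global minimum of f is A(-2) + B(-3) − 6 = -4 − 9 − 6 = -19, attained at (-2, -3).

-19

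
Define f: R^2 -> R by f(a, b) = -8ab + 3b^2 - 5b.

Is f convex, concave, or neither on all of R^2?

f is quadratic, so its Hessian is the constant matrix H = [[0, -8], [-8, 6]].
det(H) = -64, tr(H) = 6.
det(H) < 0, so H is indefinite: neither convex nor concave.

neither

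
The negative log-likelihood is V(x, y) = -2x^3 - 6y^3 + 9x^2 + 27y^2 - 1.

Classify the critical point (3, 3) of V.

The mixed partial ∂²V/∂x∂y is 0, so the Hessian at any point is diag(V_xx, V_yy) = diag(6(-2x + 3), 18(-2y + 3)).
At (3, 3): H = diag(-18, -54).
Both eigenvalues are negative, so H is negative definite: a local maximum.

local maximum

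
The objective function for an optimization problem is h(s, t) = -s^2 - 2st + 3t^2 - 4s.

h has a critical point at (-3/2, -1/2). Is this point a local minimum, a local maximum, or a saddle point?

saddle point

The Hessian of h is constant: H = [[-2, -2], [-2, 6]].
det(H) = (-2)·6 − (-2)² = -16.
Since det(H) < 0, H is indefinite and the critical point is a saddle point.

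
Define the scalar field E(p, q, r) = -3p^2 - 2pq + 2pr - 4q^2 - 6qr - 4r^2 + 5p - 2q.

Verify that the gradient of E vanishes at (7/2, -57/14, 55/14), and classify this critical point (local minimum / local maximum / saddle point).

local maximum

∇E = (-6p - 2q + 2r + 5, -2p - 8q - 6r - 2, 2p - 6q - 8r); substituting (7/2, -57/14, 55/14) gives ∇E = (0, 0, 0), so (7/2, -57/14, 55/14) is indeed a critical point.
The Hessian is constant: H = [[-6, -2, 2], [-2, -8, -6], [2, -6, -8]].
Leading principal minors: Δ₁ = -6, Δ₂ = 44, Δ₃ = -56.
The minors alternate sign starting negative (−, +, −), so H is negative definite: a local maximum.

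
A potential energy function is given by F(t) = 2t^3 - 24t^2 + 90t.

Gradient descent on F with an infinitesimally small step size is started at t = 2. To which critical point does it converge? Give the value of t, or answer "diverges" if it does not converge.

diverges

F'(t) = 6(t - 5)(t - 3), so F'(2) = 18.
Gradient descent moves in the -F' direction, i.e. t is decreasing.
There is no critical point below t=2, and F' keeps the same sign, so the iterate runs off to −∞.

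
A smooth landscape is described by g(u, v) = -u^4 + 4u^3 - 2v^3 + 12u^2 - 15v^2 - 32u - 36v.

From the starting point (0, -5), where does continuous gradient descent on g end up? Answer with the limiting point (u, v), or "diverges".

g is separable, so gradient descent decouples: u follows -∂g/∂u, v follows -∂g/∂v.
∂g/∂u = -4(u - 4)(u - 1)(u + 2); at u=0 this is -32, so u increases.
∂g/∂v = -6(v + 2)(v + 3); at v=-5 this is -36, so v increases.
u converges to its nearest critical value 1 (a local min of the u-part); v converges to -3. The iterate converges to (1, -3).

(1, -3)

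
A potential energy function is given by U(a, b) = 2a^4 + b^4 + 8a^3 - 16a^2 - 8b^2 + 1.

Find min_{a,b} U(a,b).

U(a,b) separates as P(a) + Q(b) + 1, so its minimum is min P + min Q + 1.
P'(a) = 8a(a - 1)(a + 4) vanishes at a ∈ {-4, 0, 1}; Q'(b) = 4b(b - 2)(b + 2) vanishes at b ∈ {-2, 0, 2}.
Local minima of P (where P''>0): P(-4)=-256, P(1)=-6. Local minima of Q: Q(-2)=-16, Q(2)=-16.
So the global minimum of U is P(-4) + Q(-2) + 1 = -256 − 16 + 1 = -271, attained at (-4, -2).

-271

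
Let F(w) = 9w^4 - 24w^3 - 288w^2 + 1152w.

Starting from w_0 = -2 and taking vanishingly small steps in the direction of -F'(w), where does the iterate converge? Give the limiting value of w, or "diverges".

F'(w) = 36(w - 4)(w - 2)(w + 4), so F'(-2) = 1728.
Gradient descent moves in the -F' direction, i.e. w is decreasing.
The nearest critical point in that direction is w = -4, where F'' = 1728 > 0 (a local minimum). The iterate converges there.

-4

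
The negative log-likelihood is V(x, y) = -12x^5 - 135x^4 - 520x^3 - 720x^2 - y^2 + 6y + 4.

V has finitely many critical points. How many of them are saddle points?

2

V separates as a function of x plus a function of y, so ∇V=0 decouples.
∂V/∂x = -60x(x + 2)(x + 3)(x + 4) = 0 at x ∈ {-4, -3, -2, 0}; ∂V/∂y = -2(y - 3) = 0 at y ∈ {3}.
The Hessian is diagonal: diag(V_xx, V_yy). Second derivatives: V_xx(-4)=480, V_xx(-3)=-180, V_xx(-2)=240, V_xx(0)=-1440; V_yy(3)=-2.
Saddle points occur where the two diagonal entries have opposite signs: (-4, 3), (-2, 3). Count: 2.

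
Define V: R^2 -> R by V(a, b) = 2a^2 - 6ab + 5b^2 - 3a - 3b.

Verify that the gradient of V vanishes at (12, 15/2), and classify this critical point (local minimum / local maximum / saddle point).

local minimum

∇V = (4a - 6b - 3, -6a + 10b - 3); substituting (12, 15/2) gives ∇V = (0, 0), so (12, 15/2) is indeed a critical point.
The Hessian of V is constant: H = [[4, -6], [-6, 10]].
det(H) = 4·10 − (-6)² = 4.
det(H) > 0 and tr(H) = 14 > 0, so H is positive definite and the point is a local minimum.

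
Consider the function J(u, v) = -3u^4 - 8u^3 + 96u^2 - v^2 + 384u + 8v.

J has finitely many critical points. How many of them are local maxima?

2

J separates as a function of u plus a function of v, so ∇J=0 decouples.
∂J/∂u = -12(u - 4)(u + 2)(u + 4) = 0 at u ∈ {-4, -2, 4}; ∂J/∂v = -2(v - 4) = 0 at v ∈ {4}.
The Hessian is diagonal: diag(J_uu, J_vv). Second derivatives: J_uu(-4)=-192, J_uu(-2)=144, J_uu(4)=-576; J_vv(4)=-2.
Local maxima occur where both diagonal entries negative: (-4, 4), (4, 4). Count: 2.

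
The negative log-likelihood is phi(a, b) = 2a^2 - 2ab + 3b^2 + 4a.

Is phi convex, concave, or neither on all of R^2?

phi is quadratic, so its Hessian is the constant matrix H = [[4, -2], [-2, 6]].
det(H) = 20, tr(H) = 10.
det(H) > 0 and tr(H) > 0, so H is positive definite everywhere: convex.

convex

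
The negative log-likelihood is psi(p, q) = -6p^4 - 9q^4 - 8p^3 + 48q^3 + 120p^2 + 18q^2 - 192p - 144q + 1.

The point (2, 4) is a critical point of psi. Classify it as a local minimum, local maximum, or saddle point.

local maximum

The mixed partial ∂²psi/∂p∂q is 0, so the Hessian at any point is diag(psi_pp, psi_qq) = diag(24(-3p^2 - 2p + 10), 36(-3q^2 + 8q + 1)).
At (2, 4): H = diag(-144, -540).
Both eigenvalues are negative, so H is negative definite: a local maximum.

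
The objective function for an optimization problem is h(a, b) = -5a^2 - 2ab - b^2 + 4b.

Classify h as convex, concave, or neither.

h is quadratic, so its Hessian is the constant matrix H = [[-10, -2], [-2, -2]].
det(H) = 16, tr(H) = -12.
det(H) > 0 and tr(H) < 0, so H is negative definite everywhere: concave.

concave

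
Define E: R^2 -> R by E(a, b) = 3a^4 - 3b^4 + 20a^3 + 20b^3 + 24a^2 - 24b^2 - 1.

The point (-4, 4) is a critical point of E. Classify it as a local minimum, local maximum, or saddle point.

saddle point

The mixed partial ∂²E/∂a∂b is 0, so the Hessian at any point is diag(E_aa, E_bb) = diag(12(3a^2 + 10a + 4), 12(-3b^2 + 10b - 4)).
At (-4, 4): H = diag(144, -144).
The eigenvalues have opposite signs, so H is indefinite: a saddle point.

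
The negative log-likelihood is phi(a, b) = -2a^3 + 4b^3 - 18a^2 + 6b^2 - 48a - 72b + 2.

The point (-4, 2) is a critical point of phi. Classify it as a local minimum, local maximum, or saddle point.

The mixed partial ∂²phi/∂a∂b is 0, so the Hessian at any point is diag(phi_aa, phi_bb) = diag(-12(a + 3), 12(2b + 1)).
At (-4, 2): H = diag(12, 60).
Both eigenvalues are positive, so H is positive definite: a local minimum.

local minimum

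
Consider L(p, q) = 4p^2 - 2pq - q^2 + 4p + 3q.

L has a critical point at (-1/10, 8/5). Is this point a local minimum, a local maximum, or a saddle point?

The Hessian of L is constant: H = [[8, -2], [-2, -2]].
det(H) = 8·(-2) − (-2)² = -20.
Since det(H) < 0, H is indefinite and the critical point is a saddle point.

saddle point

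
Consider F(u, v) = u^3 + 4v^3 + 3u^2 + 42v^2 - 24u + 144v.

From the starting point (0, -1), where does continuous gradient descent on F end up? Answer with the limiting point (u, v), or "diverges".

F is separable, so gradient descent decouples: u follows -∂F/∂u, v follows -∂F/∂v.
∂F/∂u = 3(u - 2)(u + 4); at u=0 this is -24, so u increases.
∂F/∂v = 12(v + 3)(v + 4); at v=-1 this is 72, so v decreases.
u converges to its nearest critical value 2 (a local min of the u-part); v converges to -3. The iterate converges to (2, -3).

(2, -3)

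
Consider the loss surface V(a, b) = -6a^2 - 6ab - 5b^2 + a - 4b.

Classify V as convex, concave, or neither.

concave

V is quadratic, so its Hessian is the constant matrix H = [[-12, -6], [-6, -10]].
det(H) = 84, tr(H) = -22.
det(H) > 0 and tr(H) < 0, so H is negative definite everywhere: concave.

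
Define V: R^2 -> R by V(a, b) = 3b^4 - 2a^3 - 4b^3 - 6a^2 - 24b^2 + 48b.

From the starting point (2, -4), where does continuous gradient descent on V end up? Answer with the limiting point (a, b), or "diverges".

V is separable, so gradient descent decouples: a follows -∂V/∂a, b follows -∂V/∂b.
∂V/∂a = -6a(a + 2); at a=2 this is -48, so a increases.
∂V/∂b = 12(b - 2)(b - 1)(b + 2); at b=-4 this is -720, so b increases.
The a-coordinate has no critical point in that direction and runs off to infinity.

diverges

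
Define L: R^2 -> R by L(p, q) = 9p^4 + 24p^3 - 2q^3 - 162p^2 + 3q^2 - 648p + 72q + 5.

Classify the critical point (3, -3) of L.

The mixed partial ∂²L/∂p∂q is 0, so the Hessian at any point is diag(L_pp, L_qq) = diag(36(3p^2 + 4p - 9), 6(-2q + 1)).
At (3, -3): H = diag(1080, 42).
Both eigenvalues are positive, so H is positive definite: a local minimum.

local minimum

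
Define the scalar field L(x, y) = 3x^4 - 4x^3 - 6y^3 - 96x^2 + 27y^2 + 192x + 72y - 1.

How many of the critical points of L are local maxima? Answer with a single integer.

L separates as a function of x plus a function of y, so ∇L=0 decouples.
∂L/∂x = 12(x - 4)(x - 1)(x + 4) = 0 at x ∈ {-4, 1, 4}; ∂L/∂y = -18(y - 4)(y + 1) = 0 at y ∈ {-1, 4}.
The Hessian is diagonal: diag(L_xx, L_yy). Second derivatives: L_xx(-4)=480, L_xx(1)=-180, L_xx(4)=288; L_yy(-1)=90, L_yy(4)=-90.
Local maxima occur where both diagonal entries negative: (1, 4). Count: 1.

1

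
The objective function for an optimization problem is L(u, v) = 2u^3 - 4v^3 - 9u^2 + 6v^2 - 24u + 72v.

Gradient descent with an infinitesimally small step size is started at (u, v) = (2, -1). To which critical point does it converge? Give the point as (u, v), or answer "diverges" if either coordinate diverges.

(4, -2)

L is separable, so gradient descent decouples: u follows -∂L/∂u, v follows -∂L/∂v.
∂L/∂u = 6(u - 4)(u + 1); at u=2 this is -36, so u increases.
∂L/∂v = -12(v - 3)(v + 2); at v=-1 this is 48, so v decreases.
u converges to its nearest critical value 4 (a local min of the u-part); v converges to -2. The iterate converges to (4, -2).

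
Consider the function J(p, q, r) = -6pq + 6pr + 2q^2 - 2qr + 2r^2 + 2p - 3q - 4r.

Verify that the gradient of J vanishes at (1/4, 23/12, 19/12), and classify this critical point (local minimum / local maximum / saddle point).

saddle point

∇J = (-6q + 6r + 2, -6p + 4q - 2r - 3, 6p - 2q + 4r - 4); substituting (1/4, 23/12, 19/12) gives ∇J = (0, 0, 0), so (1/4, 23/12, 19/12) is indeed a critical point.
The Hessian is constant: H = [[0, -6, 6], [-6, 4, -2], [6, -2, 4]].
Leading principal minors: Δ₁ = 0, Δ₂ = -36, Δ₃ = -144.
The minors fit neither the all-positive nor the alternating-sign pattern, so H is indefinite: a saddle point.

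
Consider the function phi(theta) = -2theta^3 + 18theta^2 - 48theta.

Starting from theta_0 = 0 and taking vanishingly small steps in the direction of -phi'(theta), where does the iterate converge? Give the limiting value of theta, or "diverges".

phi'(theta) = -6(theta - 4)(theta - 2), so phi'(0) = -48.
Gradient descent moves in the -phi' direction, i.e. theta is increasing.
The nearest critical point in that direction is theta = 2, where phi'' = 12 > 0 (a local minimum). The iterate converges there.

2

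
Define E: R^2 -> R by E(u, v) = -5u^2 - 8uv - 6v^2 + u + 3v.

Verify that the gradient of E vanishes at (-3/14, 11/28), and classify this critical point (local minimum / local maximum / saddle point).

∇E = (-10u - 8v + 1, -8u - 12v + 3); substituting (-3/14, 11/28) gives ∇E = (0, 0), so (-3/14, 11/28) is indeed a critical point.
The Hessian of E is constant: H = [[-10, -8], [-8, -12]].
det(H) = (-10)·(-12) − (-8)² = 56.
det(H) > 0 and tr(H) = -22 < 0, so H is negative definite and the point is a local maximum.

local maximum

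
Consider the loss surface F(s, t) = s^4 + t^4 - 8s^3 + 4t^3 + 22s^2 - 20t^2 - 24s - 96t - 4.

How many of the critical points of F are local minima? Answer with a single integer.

4

F separates as a function of s plus a function of t, so ∇F=0 decouples.
∂F/∂s = 4(s - 3)(s - 2)(s - 1) = 0 at s ∈ {1, 2, 3}; ∂F/∂t = 4(t - 3)(t + 2)(t + 4) = 0 at t ∈ {-4, -2, 3}.
The Hessian is diagonal: diag(F_ss, F_tt). Second derivatives: F_ss(1)=8, F_ss(2)=-4, F_ss(3)=8; F_tt(-4)=56, F_tt(-2)=-40, F_tt(3)=140.
Local minima occur where both diagonal entries positive: (1, -4), (1, 3), (3, -4), (3, 3). Count: 4.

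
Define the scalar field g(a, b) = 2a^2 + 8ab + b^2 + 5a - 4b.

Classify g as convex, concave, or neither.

neither

g is quadratic, so its Hessian is the constant matrix H = [[4, 8], [8, 2]].
det(H) = -56, tr(H) = 6.
det(H) < 0, so H is indefinite: neither convex nor concave.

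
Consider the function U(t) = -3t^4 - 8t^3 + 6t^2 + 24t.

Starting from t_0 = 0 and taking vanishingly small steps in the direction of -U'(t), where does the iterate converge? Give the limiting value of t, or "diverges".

U'(t) = -12(t - 1)(t + 1)(t + 2), so U'(0) = 24.
Gradient descent moves in the -U' direction, i.e. t is decreasing.
The nearest critical point in that direction is t = -1, where U'' = 24 > 0 (a local minimum). The iterate converges there.

-1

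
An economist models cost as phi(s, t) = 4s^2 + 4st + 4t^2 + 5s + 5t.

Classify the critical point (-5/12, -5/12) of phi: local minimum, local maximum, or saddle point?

local minimum

The Hessian of phi is constant: H = [[8, 4], [4, 8]].
det(H) = 8·8 − 4² = 48.
det(H) > 0 and tr(H) = 16 > 0, so H is positive definite and the point is a local minimum.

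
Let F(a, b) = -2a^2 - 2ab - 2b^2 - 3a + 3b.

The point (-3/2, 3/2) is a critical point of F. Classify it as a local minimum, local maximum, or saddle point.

local maximum

The Hessian of F is constant: H = [[-4, -2], [-2, -4]].
det(H) = (-4)·(-4) − (-2)² = 12.
det(H) > 0 and tr(H) = -8 < 0, so H is negative definite and the point is a local maximum.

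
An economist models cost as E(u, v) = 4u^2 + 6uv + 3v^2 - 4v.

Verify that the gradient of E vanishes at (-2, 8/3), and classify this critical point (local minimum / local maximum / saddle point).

local minimum

∇E = (8u + 6v, 6u + 6v - 4); substituting (-2, 8/3) gives ∇E = (0, 0), so (-2, 8/3) is indeed a critical point.
The Hessian of E is constant: H = [[8, 6], [6, 6]].
det(H) = 8·6 − 6² = 12.
det(H) > 0 and tr(H) = 14 > 0, so H is positive definite and the point is a local minimum.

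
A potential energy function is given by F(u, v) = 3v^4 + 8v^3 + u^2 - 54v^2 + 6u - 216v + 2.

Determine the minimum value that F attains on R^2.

F(u,v) separates as P(u) + Q(v) + 2, so its minimum is min P + min Q + 2.
P'(u) = 2u + 6 vanishes at u ∈ {-3}; Q'(v) = 12(v - 3)(v + 2)(v + 3) vanishes at v ∈ {-3, -2, 3}.
Local minima of P (where P''>0): P(-3)=-9. Local minima of Q: Q(-3)=189, Q(3)=-675.
So the global minimum of F is P(-3) + Q(3) + 2 = -9 − 675 + 2 = -682, attained at (-3, 3).

-682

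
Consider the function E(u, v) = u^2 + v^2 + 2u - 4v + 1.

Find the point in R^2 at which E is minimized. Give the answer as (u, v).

E(u,v) separates as P(u) + Q(v) + 1, so its minimum is min P + min Q + 1.
P'(u) = 2u + 2 vanishes at u ∈ {-1}; Q'(v) = 2v - 4 vanishes at v ∈ {2}.
Local minima of P (where P''>0): P(-1)=-1. Local minima of Q: Q(2)=-4.
So the global minimum of E is P(-1) + Q(2) + 1 = -1 − 4 + 1 = -4, attained at (-1, 2).

(-1, 2)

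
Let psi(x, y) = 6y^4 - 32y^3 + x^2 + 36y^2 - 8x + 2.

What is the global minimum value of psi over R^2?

-68

psi(x,y) separates as P(x) + Q(y) + 2, so its minimum is min P + min Q + 2.
P'(x) = 2x - 8 vanishes at x ∈ {4}; Q'(y) = 24y(y - 3)(y - 1) vanishes at y ∈ {0, 1, 3}.
Local minima of P (where P''>0): P(4)=-16. Local minima of Q: Q(0)=0, Q(3)=-54.
So the global minimum of psi is P(4) + Q(3) + 2 = -16 − 54 + 2 = -68, attained at (4, 3).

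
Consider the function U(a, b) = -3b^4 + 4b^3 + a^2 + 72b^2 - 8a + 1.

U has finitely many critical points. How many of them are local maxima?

U separates as a function of a plus a function of b, so ∇U=0 decouples.
∂U/∂a = 2(a - 4) = 0 at a ∈ {4}; ∂U/∂b = -12b(b - 4)(b + 3) = 0 at b ∈ {-3, 0, 4}.
The Hessian is diagonal: diag(U_aa, U_bb). Second derivatives: U_aa(4)=2; U_bb(-3)=-252, U_bb(0)=144, U_bb(4)=-336.
Local maxima occur where both diagonal entries negative: none. Count: 0.

0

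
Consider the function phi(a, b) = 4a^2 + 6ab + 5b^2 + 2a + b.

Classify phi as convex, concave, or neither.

convex

phi is quadratic, so its Hessian is the constant matrix H = [[8, 6], [6, 10]].
det(H) = 44, tr(H) = 18.
det(H) > 0 and tr(H) > 0, so H is positive definite everywhere: convex.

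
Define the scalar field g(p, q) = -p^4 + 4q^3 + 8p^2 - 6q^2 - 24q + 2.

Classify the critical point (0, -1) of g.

The mixed partial ∂²g/∂p∂q is 0, so the Hessian at any point is diag(g_pp, g_qq) = diag(4(-3p^2 + 4), 12(2q - 1)).
At (0, -1): H = diag(16, -36).
The eigenvalues have opposite signs, so H is indefinite: a saddle point.

saddle point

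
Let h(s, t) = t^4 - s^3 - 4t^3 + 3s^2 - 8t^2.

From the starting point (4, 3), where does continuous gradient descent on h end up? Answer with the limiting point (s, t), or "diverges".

h is separable, so gradient descent decouples: s follows -∂h/∂s, t follows -∂h/∂t.
∂h/∂s = -3s(s - 2); at s=4 this is -24, so s increases.
∂h/∂t = 4t(t - 4)(t + 1); at t=3 this is -48, so t increases.
The s-coordinate has no critical point in that direction and runs off to infinity.

diverges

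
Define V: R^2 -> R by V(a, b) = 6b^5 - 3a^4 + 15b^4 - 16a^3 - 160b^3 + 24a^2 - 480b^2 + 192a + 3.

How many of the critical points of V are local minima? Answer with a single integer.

2

V separates as a function of a plus a function of b, so ∇V=0 decouples.
∂V/∂a = -12(a - 2)(a + 2)(a + 4) = 0 at a ∈ {-4, -2, 2}; ∂V/∂b = 30b(b - 4)(b + 2)(b + 4) = 0 at b ∈ {-4, -2, 0, 4}.
The Hessian is diagonal: diag(V_aa, V_bb). Second derivatives: V_aa(-4)=-144, V_aa(-2)=96, V_aa(2)=-288; V_bb(-4)=-1920, V_bb(-2)=720, V_bb(0)=-960, V_bb(4)=5760.
Local minima occur where both diagonal entries positive: (-2, -2), (-2, 4). Count: 2.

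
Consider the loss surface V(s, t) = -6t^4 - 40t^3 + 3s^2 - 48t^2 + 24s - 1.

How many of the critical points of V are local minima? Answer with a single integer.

V separates as a function of s plus a function of t, so ∇V=0 decouples.
∂V/∂s = 6(s + 4) = 0 at s ∈ {-4}; ∂V/∂t = -24t(t + 1)(t + 4) = 0 at t ∈ {-4, -1, 0}.
The Hessian is diagonal: diag(V_ss, V_tt). Second derivatives: V_ss(-4)=6; V_tt(-4)=-288, V_tt(-1)=72, V_tt(0)=-96.
Local minima occur where both diagonal entries positive: (-4, -1). Count: 1.

1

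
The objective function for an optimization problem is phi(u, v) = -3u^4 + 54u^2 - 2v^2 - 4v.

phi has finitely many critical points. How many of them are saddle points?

phi separates as a function of u plus a function of v, so ∇phi=0 decouples.
∂phi/∂u = -12u(u - 3)(u + 3) = 0 at u ∈ {-3, 0, 3}; ∂phi/∂v = -4(v + 1) = 0 at v ∈ {-1}.
The Hessian is diagonal: diag(phi_uu, phi_vv). Second derivatives: phi_uu(-3)=-216, phi_uu(0)=108, phi_uu(3)=-216; phi_vv(-1)=-4.
Saddle points occur where the two diagonal entries have opposite signs: (0, -1). Count: 1.

1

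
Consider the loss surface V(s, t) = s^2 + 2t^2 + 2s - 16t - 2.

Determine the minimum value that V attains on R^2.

-35

V(s,t) separates as P(s) + Q(t) − 2, so its minimum is min P + min Q − 2.
P'(s) = 2s + 2 vanishes at s ∈ {-1}; Q'(t) = 4(t - 4) vanishes at t ∈ {4}.
Local minima of P (where P''>0): P(-1)=-1. Local minima of Q: Q(4)=-32.
So the global minimum of V is P(-1) + Q(4) − 2 = -1 − 32 − 2 = -35, attained at (-1, 4).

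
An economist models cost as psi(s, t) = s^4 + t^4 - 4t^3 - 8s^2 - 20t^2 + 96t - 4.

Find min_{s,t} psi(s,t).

psi(s,t) separates as P(s) + Q(t) − 4, so its minimum is min P + min Q − 4.
P'(s) = 4s(s - 2)(s + 2) vanishes at s ∈ {-2, 0, 2}; Q'(t) = 4(t - 4)(t - 2)(t + 3) vanishes at t ∈ {-3, 2, 4}.
Local minima of P (where P''>0): P(-2)=-16, P(2)=-16. Local minima of Q: Q(-3)=-279, Q(4)=64.
So the global minimum of psi is P(-2) + Q(-3) − 4 = -16 − 279 − 4 = -299, attained at (-2, -3).

-299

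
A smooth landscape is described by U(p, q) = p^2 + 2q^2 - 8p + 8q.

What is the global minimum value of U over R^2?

U(p,q) separates as A(p) + B(q), so its minimum is min A + min B.
A'(p) = 2p - 8 vanishes at p ∈ {4}; B'(q) = 4q + 8 vanishes at q ∈ {-2}.
Local minima of A (where A''>0): A(4)=-16. Local minima of B: B(-2)=-8.
So the global minimum of U is A(4) + B(-2) = -16 − 8 = -24, attained at (4, -2).

-24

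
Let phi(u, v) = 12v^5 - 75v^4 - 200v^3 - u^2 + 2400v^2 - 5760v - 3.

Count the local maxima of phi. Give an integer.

2

phi separates as a function of u plus a function of v, so ∇phi=0 decouples.
∂phi/∂u = -2u = 0 at u ∈ {0}; ∂phi/∂v = 60(v - 4)(v - 3)(v - 2)(v + 4) = 0 at v ∈ {-4, 2, 3, 4}.
The Hessian is diagonal: diag(phi_uu, phi_vv). Second derivatives: phi_uu(0)=-2; phi_vv(-4)=-20160, phi_vv(2)=720, phi_vv(3)=-420, phi_vv(4)=960.
Local maxima occur where both diagonal entries negative: (0, -4), (0, 3). Count: 2.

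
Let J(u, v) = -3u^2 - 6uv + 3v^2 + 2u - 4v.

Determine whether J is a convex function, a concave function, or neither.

neither

J is quadratic, so its Hessian is the constant matrix H = [[-6, -6], [-6, 6]].
det(H) = -72, tr(H) = 0.
det(H) < 0, so H is indefinite: neither convex nor concave.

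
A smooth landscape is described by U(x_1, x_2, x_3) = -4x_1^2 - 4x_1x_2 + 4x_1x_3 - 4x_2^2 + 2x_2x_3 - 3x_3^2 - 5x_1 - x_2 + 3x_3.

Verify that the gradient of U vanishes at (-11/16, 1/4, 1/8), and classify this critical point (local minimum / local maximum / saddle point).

∇U = (-8x_1 - 4x_2 + 4x_3 - 5, -4x_1 - 8x_2 + 2x_3 - 1, 4x_1 + 2x_2 - 6x_3 + 3); substituting (-11/16, 1/4, 1/8) gives ∇U = (0, 0, 0), so (-11/16, 1/4, 1/8) is indeed a critical point.
The Hessian is constant: H = [[-8, -4, 4], [-4, -8, 2], [4, 2, -6]].
Leading principal minors: Δ₁ = -8, Δ₂ = 48, Δ₃ = -192.
The minors alternate sign starting negative (−, +, −), so H is negative definite: a local maximum.

local maximum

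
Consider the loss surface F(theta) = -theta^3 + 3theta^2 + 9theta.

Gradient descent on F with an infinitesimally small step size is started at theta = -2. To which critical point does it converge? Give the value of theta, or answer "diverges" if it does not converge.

F'(theta) = -3(theta - 3)(theta + 1), so F'(-2) = -15.
Gradient descent moves in the -F' direction, i.e. theta is increasing.
The nearest critical point in that direction is theta = -1, where F'' = 12 > 0 (a local minimum). The iterate converges there.

-1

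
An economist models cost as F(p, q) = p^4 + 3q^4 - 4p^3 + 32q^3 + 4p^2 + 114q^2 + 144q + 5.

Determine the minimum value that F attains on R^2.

F(p,q) separates as A(p) + B(q) + 5, so its minimum is min A + min B + 5.
A'(p) = 4p(p - 2)(p - 1) vanishes at p ∈ {0, 1, 2}; B'(q) = 12(q + 1)(q + 3)(q + 4) vanishes at q ∈ {-4, -3, -1}.
Local minima of A (where A''>0): A(0)=0, A(2)=0. Local minima of B: B(-4)=-32, B(-1)=-59.
So the global minimum of F is A(0) + B(-1) + 5 = 0 − 59 + 5 = -54, attained at (0, -1).

-54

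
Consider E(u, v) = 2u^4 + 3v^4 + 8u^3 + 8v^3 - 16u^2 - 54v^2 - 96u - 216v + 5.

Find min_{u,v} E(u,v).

-830

E(u,v) separates as P(u) + Q(v) + 5, so its minimum is min P + min Q + 5.
P'(u) = 8(u - 2)(u + 2)(u + 3) vanishes at u ∈ {-3, -2, 2}; Q'(v) = 12(v - 3)(v + 2)(v + 3) vanishes at v ∈ {-3, -2, 3}.
Local minima of P (where P''>0): P(-3)=90, P(2)=-160. Local minima of Q: Q(-3)=189, Q(3)=-675.
So the global minimum of E is P(2) + Q(3) + 5 = -160 − 675 + 5 = -830, attained at (2, 3).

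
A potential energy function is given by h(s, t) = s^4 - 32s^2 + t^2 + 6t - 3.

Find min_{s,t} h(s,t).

-268

h(s,t) separates as P(s) + Q(t) − 3, so its minimum is min P + min Q − 3.
P'(s) = 4s(s - 4)(s + 4) vanishes at s ∈ {-4, 0, 4}; Q'(t) = 2(t + 3) vanishes at t ∈ {-3}.
Local minima of P (where P''>0): P(-4)=-256, P(4)=-256. Local minima of Q: Q(-3)=-9.
So the global minimum of h is P(-4) + Q(-3) − 3 = -256 − 9 − 3 = -268, attained at (-4, -3).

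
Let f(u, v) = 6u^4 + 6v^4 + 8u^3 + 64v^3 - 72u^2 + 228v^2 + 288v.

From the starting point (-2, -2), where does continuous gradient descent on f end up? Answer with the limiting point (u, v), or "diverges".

(-3, -1)

f is separable, so gradient descent decouples: u follows -∂f/∂u, v follows -∂f/∂v.
∂f/∂u = 24u(u - 2)(u + 3); at u=-2 this is 192, so u decreases.
∂f/∂v = 24(v + 1)(v + 3)(v + 4); at v=-2 this is -48, so v increases.
u converges to its nearest critical value -3 (a local min of the u-part); v converges to -1. The iterate converges to (-3, -1).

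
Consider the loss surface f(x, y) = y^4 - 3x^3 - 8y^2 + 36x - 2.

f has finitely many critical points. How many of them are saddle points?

f separates as a function of x plus a function of y, so ∇f=0 decouples.
∂f/∂x = -9(x - 2)(x + 2) = 0 at x ∈ {-2, 2}; ∂f/∂y = 4y(y - 2)(y + 2) = 0 at y ∈ {-2, 0, 2}.
The Hessian is diagonal: diag(f_xx, f_yy). Second derivatives: f_xx(-2)=36, f_xx(2)=-36; f_yy(-2)=32, f_yy(0)=-16, f_yy(2)=32.
Saddle points occur where the two diagonal entries have opposite signs: (-2, 0), (2, -2), (2, 2). Count: 3.

3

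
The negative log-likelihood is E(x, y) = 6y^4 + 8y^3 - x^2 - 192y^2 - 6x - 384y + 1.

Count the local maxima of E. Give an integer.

1

E separates as a function of x plus a function of y, so ∇E=0 decouples.
∂E/∂x = -2(x + 3) = 0 at x ∈ {-3}; ∂E/∂y = 24(y - 4)(y + 1)(y + 4) = 0 at y ∈ {-4, -1, 4}.
The Hessian is diagonal: diag(E_xx, E_yy). Second derivatives: E_xx(-3)=-2; E_yy(-4)=576, E_yy(-1)=-360, E_yy(4)=960.
Local maxima occur where both diagonal entries negative: (-3, -1). Count: 1.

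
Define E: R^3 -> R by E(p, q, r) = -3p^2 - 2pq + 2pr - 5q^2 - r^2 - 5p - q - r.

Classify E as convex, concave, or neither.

concave

E is quadratic, so its Hessian is the constant matrix H = [[-6, -2, 2], [-2, -10, 0], [2, 0, -2]].
Leading principal minors: -6, 56, -72.
Signs alternate −, +, − ⇒ H ≺ 0 ⇒ concave.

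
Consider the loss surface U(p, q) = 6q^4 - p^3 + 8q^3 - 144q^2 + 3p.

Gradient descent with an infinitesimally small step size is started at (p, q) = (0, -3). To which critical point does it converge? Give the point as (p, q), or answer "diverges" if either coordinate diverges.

U is separable, so gradient descent decouples: p follows -∂U/∂p, q follows -∂U/∂q.
∂U/∂p = -3(p - 1)(p + 1); at p=0 this is 3, so p decreases.
∂U/∂q = 24q(q - 3)(q + 4); at q=-3 this is 432, so q decreases.
p converges to its nearest critical value -1 (a local min of the p-part); q converges to -4. The iterate converges to (-1, -4).

(-1, -4)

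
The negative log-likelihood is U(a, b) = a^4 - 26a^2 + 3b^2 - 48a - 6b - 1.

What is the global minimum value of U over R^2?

U(a,b) separates as P(a) + Q(b) − 1, so its minimum is min P + min Q − 1.
P'(a) = 4(a - 4)(a + 1)(a + 3) vanishes at a ∈ {-3, -1, 4}; Q'(b) = 6b - 6 vanishes at b ∈ {1}.
Local minima of P (where P''>0): P(-3)=-9, P(4)=-352. Local minima of Q: Q(1)=-3.
So the global minimum of U is P(4) + Q(1) − 1 = -352 − 3 − 1 = -356, attained at (4, 1).

-356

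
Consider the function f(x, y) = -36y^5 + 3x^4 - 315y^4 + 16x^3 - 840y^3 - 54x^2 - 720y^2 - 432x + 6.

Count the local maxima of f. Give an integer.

2

f separates as a function of x plus a function of y, so ∇f=0 decouples.
∂f/∂x = 12(x - 3)(x + 3)(x + 4) = 0 at x ∈ {-4, -3, 3}; ∂f/∂y = -180y(y + 1)(y + 2)(y + 4) = 0 at y ∈ {-4, -2, -1, 0}.
The Hessian is diagonal: diag(f_xx, f_yy). Second derivatives: f_xx(-4)=84, f_xx(-3)=-72, f_xx(3)=504; f_yy(-4)=4320, f_yy(-2)=-720, f_yy(-1)=540, f_yy(0)=-1440.
Local maxima occur where both diagonal entries negative: (-3, -2), (-3, 0). Count: 2.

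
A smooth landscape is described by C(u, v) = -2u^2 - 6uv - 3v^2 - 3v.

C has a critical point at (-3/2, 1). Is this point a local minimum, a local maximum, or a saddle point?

The Hessian of C is constant: H = [[-4, -6], [-6, -6]].
det(H) = (-4)·(-6) − (-6)² = -12.
Since det(H) < 0, H is indefinite and the critical point is a saddle point.

saddle point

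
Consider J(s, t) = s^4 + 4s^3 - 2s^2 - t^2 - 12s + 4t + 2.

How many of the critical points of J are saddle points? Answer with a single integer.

J separates as a function of s plus a function of t, so ∇J=0 decouples.
∂J/∂s = 4(s - 1)(s + 1)(s + 3) = 0 at s ∈ {-3, -1, 1}; ∂J/∂t = -2(t - 2) = 0 at t ∈ {2}.
The Hessian is diagonal: diag(J_ss, J_tt). Second derivatives: J_ss(-3)=32, J_ss(-1)=-16, J_ss(1)=32; J_tt(2)=-2.
Saddle points occur where the two diagonal entries have opposite signs: (-3, 2), (1, 2). Count: 2.

2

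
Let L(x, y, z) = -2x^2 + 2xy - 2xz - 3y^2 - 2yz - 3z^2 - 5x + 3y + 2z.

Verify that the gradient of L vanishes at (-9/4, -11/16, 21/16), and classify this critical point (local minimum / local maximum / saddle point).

∇L = (-4x + 2y - 2z - 5, 2x - 6y - 2z + 3, -2x - 2y - 6z + 2); substituting (-9/4, -11/16, 21/16) gives ∇L = (0, 0, 0), so (-9/4, -11/16, 21/16) is indeed a critical point.
The Hessian is constant: H = [[-4, 2, -2], [2, -6, -2], [-2, -2, -6]].
Leading principal minors: Δ₁ = -4, Δ₂ = 20, Δ₃ = -64.
The minors alternate sign starting negative (−, +, −), so H is negative definite: a local maximum.

local maximum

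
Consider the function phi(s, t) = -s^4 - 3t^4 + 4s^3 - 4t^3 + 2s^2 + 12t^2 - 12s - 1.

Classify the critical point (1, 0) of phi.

local minimum

The mixed partial ∂²phi/∂s∂t is 0, so the Hessian at any point is diag(phi_ss, phi_tt) = diag(4(-3s^2 + 6s + 1), 12(-3t^2 - 2t + 2)).
At (1, 0): H = diag(16, 24).
Both eigenvalues are positive, so H is positive definite: a local minimum.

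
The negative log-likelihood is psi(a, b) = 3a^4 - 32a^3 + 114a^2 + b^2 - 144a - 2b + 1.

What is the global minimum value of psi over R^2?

-59

psi(a,b) separates as P(a) + Q(b) + 1, so its minimum is min P + min Q + 1.
P'(a) = 12(a - 4)(a - 3)(a - 1) vanishes at a ∈ {1, 3, 4}; Q'(b) = 2b - 2 vanishes at b ∈ {1}.
Local minima of P (where P''>0): P(1)=-59, P(4)=-32. Local minima of Q: Q(1)=-1.
So the global minimum of psi is P(1) + Q(1) + 1 = -59 − 1 + 1 = -59, attained at (1, 1).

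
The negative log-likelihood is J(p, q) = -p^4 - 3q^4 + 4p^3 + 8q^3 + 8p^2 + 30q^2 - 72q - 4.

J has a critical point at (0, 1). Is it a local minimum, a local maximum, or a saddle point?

local minimum

The mixed partial ∂²J/∂p∂q is 0, so the Hessian at any point is diag(J_pp, J_qq) = diag(4(-3p^2 + 6p + 4), 12(-3q^2 + 4q + 5)).
At (0, 1): H = diag(16, 72).
Both eigenvalues are positive, so H is positive definite: a local minimum.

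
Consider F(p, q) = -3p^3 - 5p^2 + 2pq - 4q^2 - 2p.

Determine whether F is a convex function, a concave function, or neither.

The term -3p^3 is cubic, so the Hessian is not constant.
∂²F/∂p² = -18p - 10, which takes both signs as p varies (negative for sufficiently large p). A diagonal entry of the Hessian changing sign means the Hessian is neither positive- nor negative-semidefinite on all of R^2.

neither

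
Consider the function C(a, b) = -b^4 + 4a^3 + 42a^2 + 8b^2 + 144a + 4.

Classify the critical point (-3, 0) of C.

local minimum

The mixed partial ∂²C/∂a∂b is 0, so the Hessian at any point is diag(C_aa, C_bb) = diag(12(2a + 7), 4(-3b^2 + 4)).
At (-3, 0): H = diag(12, 16).
Both eigenvalues are positive, so H is positive definite: a local minimum.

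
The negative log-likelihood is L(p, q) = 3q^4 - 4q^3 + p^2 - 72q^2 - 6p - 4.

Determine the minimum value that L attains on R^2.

L(p,q) separates as A(p) + B(q) − 4, so its minimum is min A + min B − 4.
A'(p) = 2p - 6 vanishes at p ∈ {3}; B'(q) = 12q(q - 4)(q + 3) vanishes at q ∈ {-3, 0, 4}.
Local minima of A (where A''>0): A(3)=-9. Local minima of B: B(-3)=-297, B(4)=-640.
So the global minimum of L is A(3) + B(4) − 4 = -9 − 640 − 4 = -653, attained at (3, 4).

-653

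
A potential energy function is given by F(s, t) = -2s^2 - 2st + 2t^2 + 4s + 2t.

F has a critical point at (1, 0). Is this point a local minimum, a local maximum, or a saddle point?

The Hessian of F is constant: H = [[-4, -2], [-2, 4]].
det(H) = (-4)·4 − (-2)² = -20.
Since det(H) < 0, H is indefinite and the critical point is a saddle point.

saddle point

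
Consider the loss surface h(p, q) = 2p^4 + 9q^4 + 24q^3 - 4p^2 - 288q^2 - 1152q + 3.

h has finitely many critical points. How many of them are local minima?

4

h separates as a function of p plus a function of q, so ∇h=0 decouples.
∂h/∂p = 8p(p - 1)(p + 1) = 0 at p ∈ {-1, 0, 1}; ∂h/∂q = 36(q - 4)(q + 2)(q + 4) = 0 at q ∈ {-4, -2, 4}.
The Hessian is diagonal: diag(h_pp, h_qq). Second derivatives: h_pp(-1)=16, h_pp(0)=-8, h_pp(1)=16; h_qq(-4)=576, h_qq(-2)=-432, h_qq(4)=1728.
Local minima occur where both diagonal entries positive: (-1, -4), (-1, 4), (1, -4), (1, 4). Count: 4.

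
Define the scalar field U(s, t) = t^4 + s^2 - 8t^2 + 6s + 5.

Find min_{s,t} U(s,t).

-20

U(s,t) separates as P(s) + Q(t) + 5, so its minimum is min P + min Q + 5.
P'(s) = 2s + 6 vanishes at s ∈ {-3}; Q'(t) = 4t(t - 2)(t + 2) vanishes at t ∈ {-2, 0, 2}.
Local minima of P (where P''>0): P(-3)=-9. Local minima of Q: Q(-2)=-16, Q(2)=-16.
So the global minimum of U is P(-3) + Q(-2) + 5 = -9 − 16 + 5 = -20, attained at (-3, -2).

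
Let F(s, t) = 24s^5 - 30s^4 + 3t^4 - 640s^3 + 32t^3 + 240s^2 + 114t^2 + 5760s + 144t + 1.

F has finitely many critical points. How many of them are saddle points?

6

F separates as a function of s plus a function of t, so ∇F=0 decouples.
∂F/∂s = 120(s - 4)(s - 2)(s + 2)(s + 3) = 0 at s ∈ {-3, -2, 2, 4}; ∂F/∂t = 12(t + 1)(t + 3)(t + 4) = 0 at t ∈ {-4, -3, -1}.
The Hessian is diagonal: diag(F_ss, F_tt). Second derivatives: F_ss(-3)=-4200, F_ss(-2)=2880, F_ss(2)=-4800, F_ss(4)=10080; F_tt(-4)=36, F_tt(-3)=-24, F_tt(-1)=72.
Saddle points occur where the two diagonal entries have opposite signs: (-3, -4), (-3, -1), (-2, -3), (2, -4), (2, -1), (4, -3). Count: 6.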